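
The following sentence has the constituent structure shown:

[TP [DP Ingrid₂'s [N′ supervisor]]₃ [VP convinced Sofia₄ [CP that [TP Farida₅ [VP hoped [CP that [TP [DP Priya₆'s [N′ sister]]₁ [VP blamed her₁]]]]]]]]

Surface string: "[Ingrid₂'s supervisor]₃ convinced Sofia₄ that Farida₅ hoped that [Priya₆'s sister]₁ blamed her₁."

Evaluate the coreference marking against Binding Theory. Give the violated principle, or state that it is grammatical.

Principle B

The two coindexed NPs are *[Priya₆'s sister]₁* and *her₁*.
*her₁* is a pronoun. Its binding domain is the embedded TP, whose subject is [Priya₆'s sister]₁.
*[Priya₆'s sister]₁* c-commands it within that domain and carries the same index.
The pronoun is locally bound → Principle B violation.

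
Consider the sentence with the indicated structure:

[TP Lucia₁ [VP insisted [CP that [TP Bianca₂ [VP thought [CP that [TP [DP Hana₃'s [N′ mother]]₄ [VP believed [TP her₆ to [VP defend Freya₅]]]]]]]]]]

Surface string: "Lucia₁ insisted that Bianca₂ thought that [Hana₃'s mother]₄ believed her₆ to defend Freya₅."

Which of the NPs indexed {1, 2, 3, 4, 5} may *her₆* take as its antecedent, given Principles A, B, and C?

{1, 2, 3}

*her* is a pronoun, so Principle B applies: it must be free in its binding domain.
Binding domain of *her₆*: the embedded TP, whose subject is [Hana₃'s mother]₄.
*Lucia₁* c-commands the pronoun but from outside its binding domain, and is not c-commanded by it → coindexation permitted.
*Bianca₂* c-commands the pronoun but from outside its binding domain, and is not c-commanded by it → coindexation permitted.
*Hana₃* and the pronoun do not c-command one another → neither Principle B nor Principle C is at stake; coindexation permitted.
*[Hana₃'s mother]₄* c-commands the pronoun within its binding domain → coindexation would violate Principle B.
*Freya₅*: the pronoun c-commands this R-expression → coindexation would violate Principle C on *Freya₅*.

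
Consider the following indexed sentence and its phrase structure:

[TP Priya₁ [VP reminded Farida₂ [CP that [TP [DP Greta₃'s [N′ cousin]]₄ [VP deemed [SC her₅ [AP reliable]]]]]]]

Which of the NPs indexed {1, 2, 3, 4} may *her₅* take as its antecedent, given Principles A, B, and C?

*her* is a pronoun, so Principle B applies: it must be free in its binding domain.
Binding domain of *her₅*: the embedded TP, whose subject is [Greta₃'s cousin]₄.
*Priya₁* c-commands the pronoun but from outside its binding domain, and is not c-commanded by it → coindexation permitted.
*Farida₂* c-commands the pronoun but from outside its binding domain, and is not c-commanded by it → coindexation permitted.
*Greta₃* and the pronoun do not c-command one another → neither Principle B nor Principle C is at stake; coindexation permitted.
*[Greta₃'s cousin]₄* c-commands the pronoun within its binding domain → coindexation would violate Principle B.

{1, 2, 3}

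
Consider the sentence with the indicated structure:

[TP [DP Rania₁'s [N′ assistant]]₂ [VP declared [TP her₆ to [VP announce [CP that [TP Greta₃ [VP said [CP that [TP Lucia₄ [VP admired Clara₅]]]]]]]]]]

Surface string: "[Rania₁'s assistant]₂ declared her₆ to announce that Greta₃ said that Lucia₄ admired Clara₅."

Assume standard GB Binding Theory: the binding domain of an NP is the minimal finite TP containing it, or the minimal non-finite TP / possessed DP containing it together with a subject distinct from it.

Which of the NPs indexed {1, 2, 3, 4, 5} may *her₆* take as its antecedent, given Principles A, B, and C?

*her* is a pronoun, so Principle B applies: it must be free in its binding domain.
Binding domain of *her₆*: the matrix TP, whose subject is [Rania₁'s assistant]₂.
*Rania₁* and the pronoun do not c-command one another → neither Principle B nor Principle C is at stake; coindexation permitted.
*[Rania₁'s assistant]₂* c-commands the pronoun within its binding domain → coindexation would violate Principle B.
*Greta₃*: the pronoun c-commands this R-expression → coindexation would violate Principle C on *Greta₃*.
*Lucia₄*: the pronoun c-commands this R-expression → coindexation would violate Principle C on *Lucia₄*.
*Clara₅*: the pronoun c-commands this R-expression → coindexation would violate Principle C on *Clara₅*.

{1}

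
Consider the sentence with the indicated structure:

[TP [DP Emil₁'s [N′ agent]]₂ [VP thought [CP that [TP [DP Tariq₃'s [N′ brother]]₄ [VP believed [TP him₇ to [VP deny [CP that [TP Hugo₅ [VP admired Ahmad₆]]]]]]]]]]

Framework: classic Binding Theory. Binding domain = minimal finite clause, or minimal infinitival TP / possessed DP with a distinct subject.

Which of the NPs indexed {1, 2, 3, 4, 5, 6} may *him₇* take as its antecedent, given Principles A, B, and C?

{1, 2, 3}

*him* is a pronoun, so Principle B applies: it must be free in its binding domain.
Binding domain of *him₇*: the embedded TP, whose subject is [Tariq₃'s brother]₄.
*Emil₁* and the pronoun do not c-command one another → neither Principle B nor Principle C is at stake; coindexation permitted.
*[Emil₁'s agent]₂* c-commands the pronoun but from outside its binding domain, and is not c-commanded by it → coindexation permitted.
*Tariq₃* and the pronoun do not c-command one another → neither Principle B nor Principle C is at stake; coindexation permitted.
*[Tariq₃'s brother]₄* c-commands the pronoun within its binding domain → coindexation would violate Principle B.
*Hugo₅*: the pronoun c-commands this R-expression → coindexation would violate Principle C on *Hugo₅*.
*Ahmad₆*: the pronoun c-commands this R-expression → coindexation would violate Principle C on *Ahmad₆*.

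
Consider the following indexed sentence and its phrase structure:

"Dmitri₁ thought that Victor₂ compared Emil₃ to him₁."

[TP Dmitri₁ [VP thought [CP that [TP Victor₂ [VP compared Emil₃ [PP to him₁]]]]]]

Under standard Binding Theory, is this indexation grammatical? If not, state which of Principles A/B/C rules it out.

grammatical

The two coindexed NPs are *Dmitri₁* and *him₁*.
*him₁* is a pronoun; its binding domain is the embedded TP, whose subject is Victor₂. Within that domain it is c-commanded only by *Victor₂*, *Emil₃*, which carry a different index — the pronoun is free locally, so Principle B holds.
*Dmitri₁* is an R-expression; *him₁* does not c-command it, and no other NP shares its index, so Principle C is satisfied.
All principles are respected.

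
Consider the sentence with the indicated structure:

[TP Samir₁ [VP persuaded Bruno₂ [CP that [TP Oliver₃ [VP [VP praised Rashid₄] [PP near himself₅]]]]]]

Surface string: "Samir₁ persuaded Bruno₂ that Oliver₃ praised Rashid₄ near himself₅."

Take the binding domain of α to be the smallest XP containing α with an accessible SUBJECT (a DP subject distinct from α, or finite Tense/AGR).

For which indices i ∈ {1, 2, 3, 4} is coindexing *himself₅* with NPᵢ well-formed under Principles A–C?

*himself* is an anaphor, so Principle A applies: it must be bound in its binding domain.
Binding domain of *himself₅*: the embedded TP, whose subject is Oliver₃.
*Samir₁* c-commands the anaphor but is outside its binding domain → cannot satisfy Principle A.
*Bruno₂* c-commands the anaphor but is outside its binding domain → cannot satisfy Principle A.
*Oliver₃* c-commands the anaphor within its binding domain → licit binder.
*Rashid₄* does not c-command the anaphor → cannot bind it.

{3}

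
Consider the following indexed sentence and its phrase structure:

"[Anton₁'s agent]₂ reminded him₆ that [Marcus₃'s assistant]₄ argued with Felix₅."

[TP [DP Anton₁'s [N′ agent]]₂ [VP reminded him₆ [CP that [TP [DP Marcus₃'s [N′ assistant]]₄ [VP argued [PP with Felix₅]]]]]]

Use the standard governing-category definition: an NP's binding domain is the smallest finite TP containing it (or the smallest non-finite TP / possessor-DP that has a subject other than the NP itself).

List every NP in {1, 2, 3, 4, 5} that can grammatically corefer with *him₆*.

*him* is a pronoun, so Principle B applies: it must be free in its binding domain.
Binding domain of *him₆*: the matrix TP, whose subject is [Anton₁'s agent]₂.
*Anton₁* and the pronoun do not c-command one another → neither Principle B nor Principle C is at stake; coindexation permitted.
*[Anton₁'s agent]₂* c-commands the pronoun within its binding domain → coindexation would violate Principle B.
*Marcus₃*: the pronoun c-commands this R-expression → coindexation would violate Principle C on *Marcus₃*.
*[Marcus₃'s assistant]₄*: the pronoun c-commands this R-expression → coindexation would violate Principle C on *[Marcus₃'s assistant]₄*.
*Felix₅*: the pronoun c-commands this R-expression → coindexation would violate Principle C on *Felix₅*.

{1}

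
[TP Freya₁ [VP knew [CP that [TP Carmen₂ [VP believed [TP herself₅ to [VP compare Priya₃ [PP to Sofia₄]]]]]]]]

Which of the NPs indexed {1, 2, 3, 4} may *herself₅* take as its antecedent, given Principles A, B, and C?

*herself* is an anaphor, so Principle A applies: it must be bound in its binding domain.
Binding domain of *herself₅*: the embedded TP, whose subject is Carmen₂.
*Freya₁* c-commands the anaphor but is outside its binding domain → cannot satisfy Principle A.
*Carmen₂* c-commands the anaphor within its binding domain → licit binder.
*Priya₃* does not c-command the anaphor → cannot bind it.
*Sofia₄* does not c-command the anaphor → cannot bind it.

{2}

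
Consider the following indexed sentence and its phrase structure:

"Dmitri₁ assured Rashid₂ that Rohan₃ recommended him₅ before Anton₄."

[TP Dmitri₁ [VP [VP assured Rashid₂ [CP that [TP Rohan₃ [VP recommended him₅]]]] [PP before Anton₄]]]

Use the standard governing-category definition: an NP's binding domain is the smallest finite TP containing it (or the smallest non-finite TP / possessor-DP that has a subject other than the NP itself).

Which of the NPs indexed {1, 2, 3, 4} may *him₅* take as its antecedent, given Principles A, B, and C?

*him* is a pronoun, so Principle B applies: it must be free in its binding domain.
Binding domain of *him₅*: the embedded TP, whose subject is Rohan₃.
*Dmitri₁* c-commands the pronoun but from outside its binding domain, and is not c-commanded by it → coindexation permitted.
*Rashid₂* c-commands the pronoun but from outside its binding domain, and is not c-commanded by it → coindexation permitted.
*Rohan₃* c-commands the pronoun within its binding domain → coindexation would violate Principle B.
*Anton₄* and the pronoun do not c-command one another → neither Principle B nor Principle C is at stake; coindexation permitted.

{1, 2, 4}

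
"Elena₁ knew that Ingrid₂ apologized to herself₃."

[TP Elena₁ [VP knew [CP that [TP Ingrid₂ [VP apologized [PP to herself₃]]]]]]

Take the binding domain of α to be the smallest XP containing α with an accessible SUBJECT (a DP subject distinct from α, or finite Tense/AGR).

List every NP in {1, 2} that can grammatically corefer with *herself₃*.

{2}

*herself* is an anaphor, so Principle A applies: it must be bound in its binding domain.
Binding domain of *herself₃*: the embedded TP, whose subject is Ingrid₂.
*Elena₁* c-commands the anaphor but is outside its binding domain → cannot satisfy Principle A.
*Ingrid₂* c-commands the anaphor within its binding domain → licit binder.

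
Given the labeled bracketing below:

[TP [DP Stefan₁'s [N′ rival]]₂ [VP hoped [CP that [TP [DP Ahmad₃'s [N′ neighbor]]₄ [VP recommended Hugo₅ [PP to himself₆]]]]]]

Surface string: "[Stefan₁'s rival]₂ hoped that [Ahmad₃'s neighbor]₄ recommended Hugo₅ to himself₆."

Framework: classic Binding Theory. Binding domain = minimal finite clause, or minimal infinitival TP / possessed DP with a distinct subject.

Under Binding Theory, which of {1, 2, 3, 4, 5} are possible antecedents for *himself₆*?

*himself* is an anaphor, so Principle A applies: it must be bound in its binding domain.
Binding domain of *himself₆*: the embedded TP, whose subject is [Ahmad₃'s neighbor]₄.
*Stefan₁* does not c-command the anaphor → cannot bind it.
*[Stefan₁'s rival]₂* c-commands the anaphor but is outside its binding domain → cannot satisfy Principle A.
*Ahmad₃* does not c-command the anaphor → cannot bind it.
*[Ahmad₃'s neighbor]₄* c-commands the anaphor within its binding domain → licit binder.
*Hugo₅* c-commands the anaphor within its binding domain → licit binder.

{4, 5}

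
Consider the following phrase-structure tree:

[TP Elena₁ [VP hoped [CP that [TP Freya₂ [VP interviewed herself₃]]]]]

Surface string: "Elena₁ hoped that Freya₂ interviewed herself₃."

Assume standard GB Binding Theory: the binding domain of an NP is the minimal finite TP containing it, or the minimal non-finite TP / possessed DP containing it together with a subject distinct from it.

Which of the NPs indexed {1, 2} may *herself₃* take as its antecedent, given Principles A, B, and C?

*herself* is an anaphor, so Principle A applies: it must be bound in its binding domain.
Binding domain of *herself₃*: the embedded TP, whose subject is Freya₂.
*Elena₁* c-commands the anaphor but is outside its binding domain → cannot satisfy Principle A.
*Freya₂* c-commands the anaphor within its binding domain → licit binder.

{2}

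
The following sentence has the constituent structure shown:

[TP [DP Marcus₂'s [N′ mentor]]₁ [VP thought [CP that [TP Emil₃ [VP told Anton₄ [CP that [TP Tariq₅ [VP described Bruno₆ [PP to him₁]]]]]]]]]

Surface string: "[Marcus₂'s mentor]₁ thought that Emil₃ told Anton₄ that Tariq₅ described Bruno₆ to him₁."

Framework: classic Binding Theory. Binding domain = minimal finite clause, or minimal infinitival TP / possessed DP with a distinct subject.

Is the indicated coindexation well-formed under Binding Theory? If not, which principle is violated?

grammatical

The two coindexed NPs are *[Marcus₂'s mentor]₁* and *him₁*.
*him₁* is a pronoun; its binding domain is the embedded TP, whose subject is Tariq₅. Within that domain it is c-commanded only by *Tariq₅*, *Bruno₆*, which carry a different index — the pronoun is free locally, so Principle B holds.
*[Marcus₂'s mentor]₁* is an R-expression; *him₁* does not c-command it, and no other NP shares its index, so Principle C is satisfied.
All principles are respected.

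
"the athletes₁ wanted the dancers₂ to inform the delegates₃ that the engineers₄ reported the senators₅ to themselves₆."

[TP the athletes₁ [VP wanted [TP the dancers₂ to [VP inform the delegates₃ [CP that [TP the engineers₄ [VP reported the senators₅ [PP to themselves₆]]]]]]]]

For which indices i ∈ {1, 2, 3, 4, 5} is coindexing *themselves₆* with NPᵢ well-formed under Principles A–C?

{4, 5}

*themselves* is an anaphor, so Principle A applies: it must be bound in its binding domain.
Binding domain of *themselves₆*: the embedded TP, whose subject is the engineers₄.
*the athletes₁* c-commands the anaphor but is outside its binding domain → cannot satisfy Principle A.
*the dancers₂* c-commands the anaphor but is outside its binding domain → cannot satisfy Principle A.
*the delegates₃* c-commands the anaphor but is outside its binding domain → cannot satisfy Principle A.
*the engineers₄* c-commands the anaphor within its binding domain → licit binder.
*the senators₅* c-commands the anaphor within its binding domain → licit binder.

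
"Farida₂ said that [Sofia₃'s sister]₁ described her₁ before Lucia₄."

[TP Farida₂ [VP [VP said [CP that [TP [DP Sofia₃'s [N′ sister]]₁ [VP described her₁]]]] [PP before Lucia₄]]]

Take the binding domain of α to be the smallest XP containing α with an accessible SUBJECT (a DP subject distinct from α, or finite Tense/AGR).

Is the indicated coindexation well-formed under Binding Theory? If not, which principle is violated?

Principle B

The two coindexed NPs are *[Sofia₃'s sister]₁* and *her₁*.
*her₁* is a pronoun. Its binding domain is the embedded TP, whose subject is [Sofia₃'s sister]₁.
*[Sofia₃'s sister]₁* c-commands it within that domain and carries the same index.
The pronoun is locally bound → Principle B violation.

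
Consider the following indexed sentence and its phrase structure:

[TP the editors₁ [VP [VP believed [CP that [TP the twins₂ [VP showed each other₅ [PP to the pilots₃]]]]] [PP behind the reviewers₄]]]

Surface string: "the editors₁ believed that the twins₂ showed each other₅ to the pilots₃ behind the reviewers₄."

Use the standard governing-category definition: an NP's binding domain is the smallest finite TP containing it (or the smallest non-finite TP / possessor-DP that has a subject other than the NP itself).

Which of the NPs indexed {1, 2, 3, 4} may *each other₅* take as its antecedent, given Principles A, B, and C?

*each other* is an anaphor, so Principle A applies: it must be bound in its binding domain.
Binding domain of *each other₅*: the embedded TP, whose subject is the twins₂.
*the editors₁* c-commands the anaphor but is outside its binding domain → cannot satisfy Principle A.
*the twins₂* c-commands the anaphor within its binding domain → licit binder.
*the pilots₃* does not c-command the anaphor → cannot bind it.
*the reviewers₄* does not c-command the anaphor → cannot bind it.

{2}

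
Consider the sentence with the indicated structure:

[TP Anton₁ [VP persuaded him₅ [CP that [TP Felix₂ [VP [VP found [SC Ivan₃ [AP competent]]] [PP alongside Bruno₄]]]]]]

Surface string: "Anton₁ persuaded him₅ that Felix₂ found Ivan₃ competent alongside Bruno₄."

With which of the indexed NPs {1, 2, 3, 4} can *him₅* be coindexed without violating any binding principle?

*him* is a pronoun, so Principle B applies: it must be free in its binding domain.
Binding domain of *him₅*: the matrix TP, whose subject is Anton₁.
*Anton₁* c-commands the pronoun within its binding domain → coindexation would violate Principle B.
*Felix₂*: the pronoun c-commands this R-expression → coindexation would violate Principle C on *Felix₂*.
*Ivan₃*: the pronoun c-commands this R-expression → coindexation would violate Principle C on *Ivan₃*.
*Bruno₄*: the pronoun c-commands this R-expression → coindexation would violate Principle C on *Bruno₄*.

none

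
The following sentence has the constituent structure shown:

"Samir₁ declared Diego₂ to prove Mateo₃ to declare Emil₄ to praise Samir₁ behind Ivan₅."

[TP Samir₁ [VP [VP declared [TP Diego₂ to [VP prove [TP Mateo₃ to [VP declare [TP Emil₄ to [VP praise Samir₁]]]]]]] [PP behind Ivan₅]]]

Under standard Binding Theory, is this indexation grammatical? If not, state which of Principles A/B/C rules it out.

Principle C

The two coindexed NPs are *Samir₁* (the lower occurrence) and *Samir₁* (the higher occurrence).
*Samir₁* (the lower occurrence) is an R-expression. Principle C requires it to be free everywhere.
*Samir₁* (the higher occurrence) c-commands it and carries the same index.
The R-expression is bound → Principle C violation.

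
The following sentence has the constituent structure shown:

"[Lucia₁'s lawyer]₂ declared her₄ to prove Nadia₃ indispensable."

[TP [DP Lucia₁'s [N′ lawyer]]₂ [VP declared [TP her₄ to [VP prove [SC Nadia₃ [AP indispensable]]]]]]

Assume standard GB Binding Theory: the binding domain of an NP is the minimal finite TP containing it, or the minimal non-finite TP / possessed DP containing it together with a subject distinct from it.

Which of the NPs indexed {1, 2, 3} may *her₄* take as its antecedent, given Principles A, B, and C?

*her* is a pronoun, so Principle B applies: it must be free in its binding domain.
Binding domain of *her₄*: the matrix TP, whose subject is [Lucia₁'s lawyer]₂.
*Lucia₁* and the pronoun do not c-command one another → neither Principle B nor Principle C is at stake; coindexation permitted.
*[Lucia₁'s lawyer]₂* c-commands the pronoun within its binding domain → coindexation would violate Principle B.
*Nadia₃*: the pronoun c-commands this R-expression → coindexation would violate Principle C on *Nadia₃*.

{1}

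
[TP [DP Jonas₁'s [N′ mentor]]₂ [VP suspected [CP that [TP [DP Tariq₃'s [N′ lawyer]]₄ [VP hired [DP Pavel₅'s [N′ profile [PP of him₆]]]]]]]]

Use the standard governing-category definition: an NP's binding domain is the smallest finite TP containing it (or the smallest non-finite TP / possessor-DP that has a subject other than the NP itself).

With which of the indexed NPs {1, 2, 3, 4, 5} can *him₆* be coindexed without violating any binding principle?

{1, 2, 3, 4}

*him* is a pronoun, so Principle B applies: it must be free in its binding domain.
Binding domain of *him₆*: the possessed DP, whose subject is Pavel₅.
*Jonas₁* and the pronoun do not c-command one another → neither Principle B nor Principle C is at stake; coindexation permitted.
*[Jonas₁'s mentor]₂* c-commands the pronoun but from outside its binding domain, and is not c-commanded by it → coindexation permitted.
*Tariq₃* and the pronoun do not c-command one another → neither Principle B nor Principle C is at stake; coindexation permitted.
*[Tariq₃'s lawyer]₄* c-commands the pronoun but from outside its binding domain, and is not c-commanded by it → coindexation permitted.
*Pavel₅* c-commands the pronoun within its binding domain → coindexation would violate Principle B.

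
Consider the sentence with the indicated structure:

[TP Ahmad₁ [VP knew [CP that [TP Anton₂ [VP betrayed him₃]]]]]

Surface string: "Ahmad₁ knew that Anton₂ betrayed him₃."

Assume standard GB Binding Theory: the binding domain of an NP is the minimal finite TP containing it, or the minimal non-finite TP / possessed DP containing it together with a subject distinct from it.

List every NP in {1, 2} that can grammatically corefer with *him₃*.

*him* is a pronoun, so Principle B applies: it must be free in its binding domain.
Binding domain of *him₃*: the embedded TP, whose subject is Anton₂.
*Ahmad₁* c-commands the pronoun but from outside its binding domain, and is not c-commanded by it → coindexation permitted.
*Anton₂* c-commands the pronoun within its binding domain → coindexation would violate Principle B.

{1}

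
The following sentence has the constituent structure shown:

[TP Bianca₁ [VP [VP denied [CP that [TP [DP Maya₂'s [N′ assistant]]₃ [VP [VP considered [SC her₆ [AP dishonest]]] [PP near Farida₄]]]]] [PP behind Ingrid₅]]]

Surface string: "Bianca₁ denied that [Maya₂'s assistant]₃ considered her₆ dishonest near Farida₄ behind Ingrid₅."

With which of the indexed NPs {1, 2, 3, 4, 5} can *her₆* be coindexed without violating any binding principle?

*her* is a pronoun, so Principle B applies: it must be free in its binding domain.
Binding domain of *her₆*: the embedded TP, whose subject is [Maya₂'s assistant]₃.
*Bianca₁* c-commands the pronoun but from outside its binding domain, and is not c-commanded by it → coindexation permitted.
*Maya₂* and the pronoun do not c-command one another → neither Principle B nor Principle C is at stake; coindexation permitted.
*[Maya₂'s assistant]₃* c-commands the pronoun within its binding domain → coindexation would violate Principle B.
*Farida₄* and the pronoun do not c-command one another → neither Principle B nor Principle C is at stake; coindexation permitted.
*Ingrid₅* and the pronoun do not c-command one another → neither Principle B nor Principle C is at stake; coindexation permitted.

{1, 2, 4, 5}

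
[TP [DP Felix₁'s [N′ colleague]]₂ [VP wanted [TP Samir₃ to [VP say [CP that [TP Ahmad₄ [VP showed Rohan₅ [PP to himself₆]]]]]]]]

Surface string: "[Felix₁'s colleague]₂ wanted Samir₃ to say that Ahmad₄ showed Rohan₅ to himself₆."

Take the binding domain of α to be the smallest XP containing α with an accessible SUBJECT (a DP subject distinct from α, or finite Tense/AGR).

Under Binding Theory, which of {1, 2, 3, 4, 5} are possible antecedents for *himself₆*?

{4, 5}

*himself* is an anaphor, so Principle A applies: it must be bound in its binding domain.
Binding domain of *himself₆*: the embedded TP, whose subject is Ahmad₄.
*Felix₁* does not c-command the anaphor → cannot bind it.
*[Felix₁'s colleague]₂* c-commands the anaphor but is outside its binding domain → cannot satisfy Principle A.
*Samir₃* c-commands the anaphor but is outside its binding domain → cannot satisfy Principle A.
*Ahmad₄* c-commands the anaphor within its binding domain → licit binder.
*Rohan₅* c-commands the anaphor within its binding domain → licit binder.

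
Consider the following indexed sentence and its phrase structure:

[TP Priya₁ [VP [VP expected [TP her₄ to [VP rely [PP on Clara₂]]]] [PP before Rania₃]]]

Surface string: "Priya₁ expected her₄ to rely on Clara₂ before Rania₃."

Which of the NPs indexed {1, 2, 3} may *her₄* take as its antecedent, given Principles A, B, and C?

{3}

*her* is a pronoun, so Principle B applies: it must be free in its binding domain.
Binding domain of *her₄*: the matrix TP, whose subject is Priya₁.
*Priya₁* c-commands the pronoun within its binding domain → coindexation would violate Principle B.
*Clara₂*: the pronoun c-commands this R-expression → coindexation would violate Principle C on *Clara₂*.
*Rania₃* and the pronoun do not c-command one another → neither Principle B nor Principle C is at stake; coindexation permitted.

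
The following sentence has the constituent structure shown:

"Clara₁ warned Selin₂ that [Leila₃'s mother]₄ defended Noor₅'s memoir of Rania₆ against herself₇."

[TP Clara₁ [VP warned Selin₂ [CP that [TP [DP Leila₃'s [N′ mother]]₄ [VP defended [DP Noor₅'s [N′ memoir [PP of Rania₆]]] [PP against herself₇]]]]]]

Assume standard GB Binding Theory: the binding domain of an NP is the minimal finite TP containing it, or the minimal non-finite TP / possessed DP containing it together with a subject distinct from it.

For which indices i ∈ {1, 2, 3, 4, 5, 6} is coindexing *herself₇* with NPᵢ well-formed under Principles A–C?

{4}

*herself* is an anaphor, so Principle A applies: it must be bound in its binding domain.
Binding domain of *herself₇*: the embedded TP, whose subject is [Leila₃'s mother]₄.
*Clara₁* c-commands the anaphor but is outside its binding domain → cannot satisfy Principle A.
*Selin₂* c-commands the anaphor but is outside its binding domain → cannot satisfy Principle A.
*Leila₃* does not c-command the anaphor → cannot bind it.
*[Leila₃'s mother]₄* c-commands the anaphor within its binding domain → licit binder.
*Noor₅* does not c-command the anaphor → cannot bind it.
*Rania₆* does not c-command the anaphor → cannot bind it.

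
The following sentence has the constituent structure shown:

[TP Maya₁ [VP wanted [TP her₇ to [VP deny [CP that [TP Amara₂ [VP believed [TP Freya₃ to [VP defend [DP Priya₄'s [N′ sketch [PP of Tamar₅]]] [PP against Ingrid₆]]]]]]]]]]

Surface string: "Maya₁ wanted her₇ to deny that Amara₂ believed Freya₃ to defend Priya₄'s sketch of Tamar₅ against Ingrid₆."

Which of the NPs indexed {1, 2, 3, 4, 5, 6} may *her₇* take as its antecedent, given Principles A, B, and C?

none

*her* is a pronoun, so Principle B applies: it must be free in its binding domain.
Binding domain of *her₇*: the matrix TP, whose subject is Maya₁.
*Maya₁* c-commands the pronoun within its binding domain → coindexation would violate Principle B.
*Amara₂*: the pronoun c-commands this R-expression → coindexation would violate Principle C on *Amara₂*.
*Freya₃*: the pronoun c-commands this R-expression → coindexation would violate Principle C on *Freya₃*.
*Priya₄*: the pronoun c-commands this R-expression → coindexation would violate Principle C on *Priya₄*.
*Tamar₅*: the pronoun c-commands this R-expression → coindexation would violate Principle C on *Tamar₅*.
*Ingrid₆*: the pronoun c-commands this R-expression → coindexation would violate Principle C on *Ingrid₆*.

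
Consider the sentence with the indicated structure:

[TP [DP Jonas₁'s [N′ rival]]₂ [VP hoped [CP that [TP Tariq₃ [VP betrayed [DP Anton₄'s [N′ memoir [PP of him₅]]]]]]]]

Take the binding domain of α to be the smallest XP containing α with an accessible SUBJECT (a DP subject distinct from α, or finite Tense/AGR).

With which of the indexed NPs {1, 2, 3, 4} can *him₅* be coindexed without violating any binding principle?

{1, 2, 3}

*him* is a pronoun, so Principle B applies: it must be free in its binding domain.
Binding domain of *him₅*: the possessed DP, whose subject is Anton₄.
*Jonas₁* and the pronoun do not c-command one another → neither Principle B nor Principle C is at stake; coindexation permitted.
*[Jonas₁'s rival]₂* c-commands the pronoun but from outside its binding domain, and is not c-commanded by it → coindexation permitted.
*Tariq₃* c-commands the pronoun but from outside its binding domain, and is not c-commanded by it → coindexation permitted.
*Anton₄* c-commands the pronoun within its binding domain → coindexation would violate Principle B.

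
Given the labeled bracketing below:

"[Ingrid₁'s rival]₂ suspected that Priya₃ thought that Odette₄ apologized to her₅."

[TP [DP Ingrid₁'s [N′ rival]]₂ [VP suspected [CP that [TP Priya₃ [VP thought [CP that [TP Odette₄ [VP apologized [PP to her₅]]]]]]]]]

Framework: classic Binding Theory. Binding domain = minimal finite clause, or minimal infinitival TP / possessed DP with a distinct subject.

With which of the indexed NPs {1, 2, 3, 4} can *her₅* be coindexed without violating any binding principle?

*her* is a pronoun, so Principle B applies: it must be free in its binding domain.
Binding domain of *her₅*: the embedded TP, whose subject is Odette₄.
*Ingrid₁* and the pronoun do not c-command one another → neither Principle B nor Principle C is at stake; coindexation permitted.
*[Ingrid₁'s rival]₂* c-commands the pronoun but from outside its binding domain, and is not c-commanded by it → coindexation permitted.
*Priya₃* c-commands the pronoun but from outside its binding domain, and is not c-commanded by it → coindexation permitted.
*Odette₄* c-commands the pronoun within its binding domain → coindexation would violate Principle B.

{1, 2, 3}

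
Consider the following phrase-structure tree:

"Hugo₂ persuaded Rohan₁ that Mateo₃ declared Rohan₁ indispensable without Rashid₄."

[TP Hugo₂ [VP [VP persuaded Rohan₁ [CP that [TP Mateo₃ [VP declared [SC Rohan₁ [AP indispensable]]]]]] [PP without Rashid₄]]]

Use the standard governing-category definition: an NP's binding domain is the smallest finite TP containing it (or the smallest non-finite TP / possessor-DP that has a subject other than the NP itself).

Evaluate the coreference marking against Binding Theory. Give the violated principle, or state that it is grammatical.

The two coindexed NPs are *Rohan₁* (the lower occurrence) and *Rohan₁* (the higher occurrence).
*Rohan₁* (the lower occurrence) is an R-expression. Principle C requires it to be free everywhere.
*Rohan₁* (the higher occurrence) c-commands it and carries the same index.
The R-expression is bound → Principle C violation.

Principle C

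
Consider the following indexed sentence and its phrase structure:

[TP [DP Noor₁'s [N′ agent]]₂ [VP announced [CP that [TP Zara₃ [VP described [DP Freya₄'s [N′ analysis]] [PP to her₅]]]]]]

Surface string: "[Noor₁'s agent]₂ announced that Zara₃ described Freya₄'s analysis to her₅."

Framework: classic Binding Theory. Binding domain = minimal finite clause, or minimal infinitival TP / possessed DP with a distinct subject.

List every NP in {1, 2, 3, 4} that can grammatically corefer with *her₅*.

*her* is a pronoun, so Principle B applies: it must be free in its binding domain.
Binding domain of *her₅*: the embedded TP, whose subject is Zara₃.
*Noor₁* and the pronoun do not c-command one another → neither Principle B nor Principle C is at stake; coindexation permitted.
*[Noor₁'s agent]₂* c-commands the pronoun but from outside its binding domain, and is not c-commanded by it → coindexation permitted.
*Zara₃* c-commands the pronoun within its binding domain → coindexation would violate Principle B.
*Freya₄* and the pronoun do not c-command one another → neither Principle B nor Principle C is at stake; coindexation permitted.

{1, 2, 4}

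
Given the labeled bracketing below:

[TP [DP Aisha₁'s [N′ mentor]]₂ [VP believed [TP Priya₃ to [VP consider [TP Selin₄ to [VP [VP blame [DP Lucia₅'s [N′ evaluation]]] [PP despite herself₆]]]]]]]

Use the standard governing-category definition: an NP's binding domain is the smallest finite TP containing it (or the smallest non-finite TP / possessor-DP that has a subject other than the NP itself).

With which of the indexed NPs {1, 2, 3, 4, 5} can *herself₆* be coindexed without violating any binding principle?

*herself* is an anaphor, so Principle A applies: it must be bound in its binding domain.
Binding domain of *herself₆*: the embedded TP, whose subject is Selin₄.
*Aisha₁* does not c-command the anaphor → cannot bind it.
*[Aisha₁'s mentor]₂* c-commands the anaphor but is outside its binding domain → cannot satisfy Principle A.
*Priya₃* c-commands the anaphor but is outside its binding domain → cannot satisfy Principle A.
*Selin₄* c-commands the anaphor within its binding domain → licit binder.
*Lucia₅* does not c-command the anaphor → cannot bind it.

{4}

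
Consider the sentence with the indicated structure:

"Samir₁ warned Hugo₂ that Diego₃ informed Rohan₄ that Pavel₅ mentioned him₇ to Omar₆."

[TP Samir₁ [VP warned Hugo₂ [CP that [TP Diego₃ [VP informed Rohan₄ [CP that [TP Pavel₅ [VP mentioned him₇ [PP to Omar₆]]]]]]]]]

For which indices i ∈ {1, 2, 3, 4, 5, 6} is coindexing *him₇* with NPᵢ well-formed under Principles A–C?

{1, 2, 3, 4}

*him* is a pronoun, so Principle B applies: it must be free in its binding domain.
Binding domain of *him₇*: the embedded TP, whose subject is Pavel₅.
*Samir₁* c-commands the pronoun but from outside its binding domain, and is not c-commanded by it → coindexation permitted.
*Hugo₂* c-commands the pronoun but from outside its binding domain, and is not c-commanded by it → coindexation permitted.
*Diego₃* c-commands the pronoun but from outside its binding domain, and is not c-commanded by it → coindexation permitted.
*Rohan₄* c-commands the pronoun but from outside its binding domain, and is not c-commanded by it → coindexation permitted.
*Pavel₅* c-commands the pronoun within its binding domain → coindexation would violate Principle B.
*Omar₆*: the pronoun c-commands this R-expression → coindexation would violate Principle C on *Omar₆*.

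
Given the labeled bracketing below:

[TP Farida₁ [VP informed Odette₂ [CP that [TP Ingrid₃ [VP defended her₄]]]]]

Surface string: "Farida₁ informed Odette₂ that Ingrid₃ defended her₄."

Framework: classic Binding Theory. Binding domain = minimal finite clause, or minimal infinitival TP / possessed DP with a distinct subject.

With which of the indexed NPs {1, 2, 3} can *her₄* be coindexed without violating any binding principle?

*her* is a pronoun, so Principle B applies: it must be free in its binding domain.
Binding domain of *her₄*: the embedded TP, whose subject is Ingrid₃.
*Farida₁* c-commands the pronoun but from outside its binding domain, and is not c-commanded by it → coindexation permitted.
*Odette₂* c-commands the pronoun but from outside its binding domain, and is not c-commanded by it → coindexation permitted.
*Ingrid₃* c-commands the pronoun within its binding domain → coindexation would violate Principle B.

{1, 2}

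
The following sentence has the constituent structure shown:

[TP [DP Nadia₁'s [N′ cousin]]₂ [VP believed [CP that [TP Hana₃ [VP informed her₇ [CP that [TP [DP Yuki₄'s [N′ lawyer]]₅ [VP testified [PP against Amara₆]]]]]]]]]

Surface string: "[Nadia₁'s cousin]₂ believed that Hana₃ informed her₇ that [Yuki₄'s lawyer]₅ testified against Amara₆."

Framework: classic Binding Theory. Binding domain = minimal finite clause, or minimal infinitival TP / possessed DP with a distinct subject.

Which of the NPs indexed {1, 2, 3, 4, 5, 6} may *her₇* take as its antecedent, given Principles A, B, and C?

*her* is a pronoun, so Principle B applies: it must be free in its binding domain.
Binding domain of *her₇*: the embedded TP, whose subject is Hana₃.
*Nadia₁* and the pronoun do not c-command one another → neither Principle B nor Principle C is at stake; coindexation permitted.
*[Nadia₁'s cousin]₂* c-commands the pronoun but from outside its binding domain, and is not c-commanded by it → coindexation permitted.
*Hana₃* c-commands the pronoun within its binding domain → coindexation would violate Principle B.
*Yuki₄*: the pronoun c-commands this R-expression → coindexation would violate Principle C on *Yuki₄*.
*[Yuki₄'s lawyer]₅*: the pronoun c-commands this R-expression → coindexation would violate Principle C on *[Yuki₄'s lawyer]₅*.
*Amara₆*: the pronoun c-commands this R-expression → coindexation would violate Principle C on *Amara₆*.

{1, 2}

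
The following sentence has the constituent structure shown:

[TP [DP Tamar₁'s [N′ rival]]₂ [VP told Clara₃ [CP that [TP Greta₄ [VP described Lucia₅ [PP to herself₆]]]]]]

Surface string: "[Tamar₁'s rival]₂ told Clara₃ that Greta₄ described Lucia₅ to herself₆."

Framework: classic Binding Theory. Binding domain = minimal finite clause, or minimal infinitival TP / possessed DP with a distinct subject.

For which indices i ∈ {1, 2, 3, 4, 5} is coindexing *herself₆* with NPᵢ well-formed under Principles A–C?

{4, 5}

*herself* is an anaphor, so Principle A applies: it must be bound in its binding domain.
Binding domain of *herself₆*: the embedded TP, whose subject is Greta₄.
*Tamar₁* does not c-command the anaphor → cannot bind it.
*[Tamar₁'s rival]₂* c-commands the anaphor but is outside its binding domain → cannot satisfy Principle A.
*Clara₃* c-commands the anaphor but is outside its binding domain → cannot satisfy Principle A.
*Greta₄* c-commands the anaphor within its binding domain → licit binder.
*Lucia₅* c-commands the anaphor within its binding domain → licit binder.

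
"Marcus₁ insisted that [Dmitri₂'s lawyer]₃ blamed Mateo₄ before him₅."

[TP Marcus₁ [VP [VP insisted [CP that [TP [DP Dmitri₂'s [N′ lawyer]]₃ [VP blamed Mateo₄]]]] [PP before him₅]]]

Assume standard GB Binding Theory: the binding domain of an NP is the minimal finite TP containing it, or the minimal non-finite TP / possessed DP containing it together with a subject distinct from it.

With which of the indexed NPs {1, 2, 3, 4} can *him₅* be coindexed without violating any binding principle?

*him* is a pronoun, so Principle B applies: it must be free in its binding domain.
Binding domain of *him₅*: the matrix TP, whose subject is Marcus₁.
*Marcus₁* c-commands the pronoun within its binding domain → coindexation would violate Principle B.
*Dmitri₂* and the pronoun do not c-command one another → neither Principle B nor Principle C is at stake; coindexation permitted.
*[Dmitri₂'s lawyer]₃* and the pronoun do not c-command one another → neither Principle B nor Principle C is at stake; coindexation permitted.
*Mateo₄* and the pronoun do not c-command one another → neither Principle B nor Principle C is at stake; coindexation permitted.

{2, 3, 4}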